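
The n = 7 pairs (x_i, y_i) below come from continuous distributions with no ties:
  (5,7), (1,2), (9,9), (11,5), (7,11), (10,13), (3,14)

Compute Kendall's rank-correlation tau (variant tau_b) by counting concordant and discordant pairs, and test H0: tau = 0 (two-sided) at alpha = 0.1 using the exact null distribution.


Step 1: Enumerate the 21 unordered pairs (i,j) with i<j and classify each by sign(x_j-x_i) * sign(y_j-y_i).
  (1,2):dx=-4,dy=-5->C; (1,3):dx=+4,dy=+2->C; (1,4):dx=+6,dy=-2->D; (1,5):dx=+2,dy=+4->C
  (1,6):dx=+5,dy=+6->C; (1,7):dx=-2,dy=+7->D; (2,3):dx=+8,dy=+7->C; (2,4):dx=+10,dy=+3->C
  (2,5):dx=+6,dy=+9->C; (2,6):dx=+9,dy=+11->C; (2,7):dx=+2,dy=+12->C; (3,4):dx=+2,dy=-4->D
  (3,5):dx=-2,dy=+2->D; (3,6):dx=+1,dy=+4->C; (3,7):dx=-6,dy=+5->D; (4,5):dx=-4,dy=+6->D
  (4,6):dx=-1,dy=+8->D; (4,7):dx=-8,dy=+9->D; (5,6):dx=+3,dy=+2->C; (5,7):dx=-4,dy=+3->D
  (6,7):dx=-7,dy=+1->D
Step 2: C = 11, D = 10, total pairs = 21.
Step 3: tau = (C - D)/(n(n-1)/2) = (11 - 10)/21 = 0.047619.
Step 4: Exact two-sided p-value (enumerate n! = 5040 permutations of y under H0): p = 1.000000.
Step 5: alpha = 0.1. fail to reject H0.

tau_b = 0.0476 (C=11, D=10), p = 1.000000, fail to reject H0.


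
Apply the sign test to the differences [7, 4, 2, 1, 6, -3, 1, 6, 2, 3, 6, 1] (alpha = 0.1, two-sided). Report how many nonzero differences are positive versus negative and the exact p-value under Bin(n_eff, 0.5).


Step 1: Discard zero differences. Original n = 12; n_eff = number of nonzero differences = 12.
Nonzero differences (with sign): +7, +4, +2, +1, +6, -3, +1, +6, +2, +3, +6, +1
Step 2: Count signs: positive = 11, negative = 1.
Step 3: Under H0: P(positive) = 0.5, so the number of positives S ~ Bin(12, 0.5).
Step 4: Two-sided exact p-value = sum of Bin(12,0.5) probabilities at or below the observed probability = 0.006348.
Step 5: alpha = 0.1. reject H0.

n_eff = 12, pos = 11, neg = 1, p = 0.006348, reject H0.


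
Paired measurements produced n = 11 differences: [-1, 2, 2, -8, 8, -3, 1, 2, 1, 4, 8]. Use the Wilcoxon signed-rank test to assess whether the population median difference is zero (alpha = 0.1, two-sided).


Step 1: Drop any zero differences (none here) and take |d_i|.
|d| = [1, 2, 2, 8, 8, 3, 1, 2, 1, 4, 8]
Step 2: Midrank |d_i| (ties get averaged ranks).
ranks: |1|->2, |2|->5, |2|->5, |8|->10, |8|->10, |3|->7, |1|->2, |2|->5, |1|->2, |4|->8, |8|->10
Step 3: Attach original signs; sum ranks with positive sign and with negative sign.
W+ = 5 + 5 + 10 + 2 + 5 + 2 + 8 + 10 = 47
W- = 2 + 10 + 7 = 19
(Check: W+ + W- = 66 should equal n(n+1)/2 = 66.)
Step 4: Test statistic W = min(W+, W-) = 19.
Step 5: Ties in |d|, so use the tie-corrected normal approximation.
        E[W] = n(n+1)/4 = 11*12/4 = 33.
        Tie groups: |d|=1 (t=3), |d|=2 (t=3), |d|=8 (t=3); sum(t^3 - t) = 72.
        Var[W] = n(n+1)(2n+1)/24 - sum(t^3-t)/48 = 3036/24 - 72/48 = 125.
        z = (W - E[W]) / sqrt(Var[W]) = (19 - 33) / 11.1803 = -1.2522.
        Two-sided p = 2*Phi(z) = 0.210498.
Step 6: alpha = 0.1. fail to reject H0.

W+ = 47, W- = 19, W = min = 19, p = 0.210498, fail to reject H0.


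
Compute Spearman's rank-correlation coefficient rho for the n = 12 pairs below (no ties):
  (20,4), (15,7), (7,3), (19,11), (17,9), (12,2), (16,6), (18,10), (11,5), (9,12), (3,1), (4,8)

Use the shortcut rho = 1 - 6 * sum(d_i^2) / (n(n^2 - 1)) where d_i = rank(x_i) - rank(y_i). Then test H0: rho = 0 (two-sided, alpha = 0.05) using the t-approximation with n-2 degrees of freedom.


Step 1: Rank x and y separately (midranks; no ties here).
rank(x): 20->12, 15->7, 7->3, 19->11, 17->9, 12->6, 16->8, 18->10, 11->5, 9->4, 3->1, 4->2
rank(y): 4->4, 7->7, 3->3, 11->11, 9->9, 2->2, 6->6, 10->10, 5->5, 12->12, 1->1, 8->8
Step 2: d_i = R_x(i) - R_y(i); compute d_i^2.
  (12-4)^2=64, (7-7)^2=0, (3-3)^2=0, (11-11)^2=0, (9-9)^2=0, (6-2)^2=16, (8-6)^2=4, (10-10)^2=0, (5-5)^2=0, (4-12)^2=64, (1-1)^2=0, (2-8)^2=36
sum(d^2) = 184.
Step 3: rho = 1 - 6*184 / (12*(12^2 - 1)) = 1 - 1104/1716 = 0.356643.
Step 4: Under H0, t = rho * sqrt((n-2)/(1-rho^2)) = 1.2072 ~ t(10).
Step 5: Two-sided p-value from the t-distribution with 10 df = 0.255138.
Step 6: alpha = 0.05. fail to reject H0.

rho = 0.3566, p = 0.255138, fail to reject H0 at alpha = 0.05.


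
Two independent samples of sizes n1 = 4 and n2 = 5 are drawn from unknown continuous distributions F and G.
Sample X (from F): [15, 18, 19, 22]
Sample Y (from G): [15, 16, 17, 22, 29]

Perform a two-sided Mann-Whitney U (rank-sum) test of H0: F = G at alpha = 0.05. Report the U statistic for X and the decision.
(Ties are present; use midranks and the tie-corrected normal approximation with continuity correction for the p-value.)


Step 1: Combine and sort all 9 observations; assign midranks.
sorted (value, group): (15,X), (15,Y), (16,Y), (17,Y), (18,X), (19,X), (22,X), (22,Y), (29,Y)
ranks: 15->1.5, 15->1.5, 16->3, 17->4, 18->5, 19->6, 22->7.5, 22->7.5, 29->9
Step 2: Rank sum for X: R1 = 1.5 + 5 + 6 + 7.5 = 20.
Step 3: U_X = R1 - n1(n1+1)/2 = 20 - 4*5/2 = 20 - 10 = 10.
       U_Y = n1*n2 - U_X = 20 - 10 = 10.
Step 4: Ties are present, so use the tie-corrected normal approximation (with continuity correction) for the p-value.
Step 5: p-value = 1.000000; compare to alpha = 0.05. fail to reject H0.

U_X = 10, p = 1.000000, fail to reject H0 at alpha = 0.05.


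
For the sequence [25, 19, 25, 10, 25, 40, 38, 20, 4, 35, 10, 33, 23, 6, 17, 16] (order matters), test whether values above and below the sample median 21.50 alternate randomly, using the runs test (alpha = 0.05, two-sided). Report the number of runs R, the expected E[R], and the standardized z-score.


Step 1: Compute median = 21.50; label A = above, B = below.
Labels in order: ABABAAABBABAABBB  (n_A = 8, n_B = 8)
Step 2: Count runs R = 10.
Step 3: Under H0 (random ordering), E[R] = 2*n_A*n_B/(n_A+n_B) + 1 = 2*8*8/16 + 1 = 9.0000.
        Var[R] = 2*n_A*n_B*(2*n_A*n_B - n_A - n_B) / ((n_A+n_B)^2 * (n_A+n_B-1)) = 14336/3840 = 3.7333.
        SD[R] = 1.9322.
Step 4: Continuity-corrected z = (R - 0.5 - E[R]) / SD[R] = (10 - 0.5 - 9.0000) / 1.9322 = 0.2588.
Step 5: Two-sided p-value via normal approximation = 2*(1 - Phi(|z|)) = 0.795809.
Step 6: alpha = 0.05. fail to reject H0.

R = 10, z = 0.2588, p = 0.795809, fail to reject H0.


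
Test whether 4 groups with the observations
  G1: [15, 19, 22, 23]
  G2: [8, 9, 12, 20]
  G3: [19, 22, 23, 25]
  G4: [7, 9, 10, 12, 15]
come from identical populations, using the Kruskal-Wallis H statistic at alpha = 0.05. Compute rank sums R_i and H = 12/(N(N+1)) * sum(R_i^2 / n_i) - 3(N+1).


Step 1: Combine all N = 17 observations and assign midranks.
sorted (value, group, rank): (7,G4,1), (8,G2,2), (9,G2,3.5), (9,G4,3.5), (10,G4,5), (12,G2,6.5), (12,G4,6.5), (15,G1,8.5), (15,G4,8.5), (19,G1,10.5), (19,G3,10.5), (20,G2,12), (22,G1,13.5), (22,G3,13.5), (23,G1,15.5), (23,G3,15.5), (25,G3,17)
Step 2: Sum ranks within each group.
R_1 = 48 (n_1 = 4)
R_2 = 24 (n_2 = 4)
R_3 = 56.5 (n_3 = 4)
R_4 = 24.5 (n_4 = 5)
Step 3: H = 12/(N(N+1)) * sum(R_i^2/n_i) - 3(N+1)
     = 12/(17*18) * (48^2/4 + 24^2/4 + 56.5^2/4 + 24.5^2/5) - 3*18
     = 0.039216 * 1638.11 - 54
     = 10.239706.
Step 4: Ties present; correction factor C = 1 - 36/(17^3 - 17) = 0.992647. Corrected H = 10.239706 / 0.992647 = 10.315556.
Step 5: Under H0, H ~ chi^2(3); p-value = 0.016066.
Step 6: alpha = 0.05. reject H0.

H = 10.3156, df = 3, p = 0.016066, reject H0.


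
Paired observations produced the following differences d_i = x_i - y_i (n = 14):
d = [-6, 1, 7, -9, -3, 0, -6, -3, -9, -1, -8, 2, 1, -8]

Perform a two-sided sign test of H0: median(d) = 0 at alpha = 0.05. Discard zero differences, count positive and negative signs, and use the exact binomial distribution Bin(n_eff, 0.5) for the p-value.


Step 1: Discard zero differences. Original n = 14; n_eff = number of nonzero differences = 13.
Nonzero differences (with sign): -6, +1, +7, -9, -3, -6, -3, -9, -1, -8, +2, +1, -8
Step 2: Count signs: positive = 4, negative = 9.
Step 3: Under H0: P(positive) = 0.5, so the number of positives S ~ Bin(13, 0.5).
Step 4: Two-sided exact p-value = sum of Bin(13,0.5) probabilities at or below the observed probability = 0.266846.
Step 5: alpha = 0.05. fail to reject H0.

n_eff = 13, pos = 4, neg = 9, p = 0.266846, fail to reject H0.


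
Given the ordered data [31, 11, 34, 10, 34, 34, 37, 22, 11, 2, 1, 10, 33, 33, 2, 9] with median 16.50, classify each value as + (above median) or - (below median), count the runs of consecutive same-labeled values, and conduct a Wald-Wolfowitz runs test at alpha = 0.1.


Step 1: Compute median = 16.50; label A = above, B = below.
Labels in order: ABABAAAABBBBAABB  (n_A = 8, n_B = 8)
Step 2: Count runs R = 8.
Step 3: Under H0 (random ordering), E[R] = 2*n_A*n_B/(n_A+n_B) + 1 = 2*8*8/16 + 1 = 9.0000.
        Var[R] = 2*n_A*n_B*(2*n_A*n_B - n_A - n_B) / ((n_A+n_B)^2 * (n_A+n_B-1)) = 14336/3840 = 3.7333.
        SD[R] = 1.9322.
Step 4: Continuity-corrected z = (R + 0.5 - E[R]) / SD[R] = (8 + 0.5 - 9.0000) / 1.9322 = -0.2588.
Step 5: Two-sided p-value via normal approximation = 2*(1 - Phi(|z|)) = 0.795809.
Step 6: alpha = 0.1. fail to reject H0.

R = 8, z = -0.2588, p = 0.795809, fail to reject H0.


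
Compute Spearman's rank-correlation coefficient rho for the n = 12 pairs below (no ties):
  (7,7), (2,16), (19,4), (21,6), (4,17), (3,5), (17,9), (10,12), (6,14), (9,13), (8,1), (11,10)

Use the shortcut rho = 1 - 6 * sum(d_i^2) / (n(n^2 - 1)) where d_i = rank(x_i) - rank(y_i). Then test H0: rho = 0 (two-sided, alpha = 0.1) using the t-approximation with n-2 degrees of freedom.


Step 1: Rank x and y separately (midranks; no ties here).
rank(x): 7->5, 2->1, 19->11, 21->12, 4->3, 3->2, 17->10, 10->8, 6->4, 9->7, 8->6, 11->9
rank(y): 7->5, 16->11, 4->2, 6->4, 17->12, 5->3, 9->6, 12->8, 14->10, 13->9, 1->1, 10->7
Step 2: d_i = R_x(i) - R_y(i); compute d_i^2.
  (5-5)^2=0, (1-11)^2=100, (11-2)^2=81, (12-4)^2=64, (3-12)^2=81, (2-3)^2=1, (10-6)^2=16, (8-8)^2=0, (4-10)^2=36, (7-9)^2=4, (6-1)^2=25, (9-7)^2=4
sum(d^2) = 412.
Step 3: rho = 1 - 6*412 / (12*(12^2 - 1)) = 1 - 2472/1716 = -0.440559.
Step 4: Under H0, t = rho * sqrt((n-2)/(1-rho^2)) = -1.5519 ~ t(10).
Step 5: Two-sided p-value from the t-distribution with 10 df = 0.151735.
Step 6: alpha = 0.1. fail to reject H0.

rho = -0.4406, p = 0.151735, fail to reject H0 at alpha = 0.1.


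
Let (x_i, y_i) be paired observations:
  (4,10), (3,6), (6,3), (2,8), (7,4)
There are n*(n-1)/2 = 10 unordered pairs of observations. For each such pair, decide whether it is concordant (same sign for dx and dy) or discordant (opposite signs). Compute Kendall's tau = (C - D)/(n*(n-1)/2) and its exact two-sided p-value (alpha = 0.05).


Step 1: Enumerate the 10 unordered pairs (i,j) with i<j and classify each by sign(x_j-x_i) * sign(y_j-y_i).
  (1,2):dx=-1,dy=-4->C; (1,3):dx=+2,dy=-7->D; (1,4):dx=-2,dy=-2->C; (1,5):dx=+3,dy=-6->D
  (2,3):dx=+3,dy=-3->D; (2,4):dx=-1,dy=+2->D; (2,5):dx=+4,dy=-2->D; (3,4):dx=-4,dy=+5->D
  (3,5):dx=+1,dy=+1->C; (4,5):dx=+5,dy=-4->D
Step 2: C = 3, D = 7, total pairs = 10.
Step 3: tau = (C - D)/(n(n-1)/2) = (3 - 7)/10 = -0.400000.
Step 4: Exact two-sided p-value (enumerate n! = 120 permutations of y under H0): p = 0.483333.
Step 5: alpha = 0.05. fail to reject H0.

tau_b = -0.4000 (C=3, D=7), p = 0.483333, fail to reject H0.


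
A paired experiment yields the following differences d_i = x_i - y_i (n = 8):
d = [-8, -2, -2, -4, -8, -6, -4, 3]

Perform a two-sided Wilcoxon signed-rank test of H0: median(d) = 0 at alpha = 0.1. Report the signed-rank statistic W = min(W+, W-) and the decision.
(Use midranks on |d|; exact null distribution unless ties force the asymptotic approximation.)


Step 1: Drop any zero differences (none here) and take |d_i|.
|d| = [8, 2, 2, 4, 8, 6, 4, 3]
Step 2: Midrank |d_i| (ties get averaged ranks).
ranks: |8|->7.5, |2|->1.5, |2|->1.5, |4|->4.5, |8|->7.5, |6|->6, |4|->4.5, |3|->3
Step 3: Attach original signs; sum ranks with positive sign and with negative sign.
W+ = 3 = 3
W- = 7.5 + 1.5 + 1.5 + 4.5 + 7.5 + 6 + 4.5 = 33
(Check: W+ + W- = 36 should equal n(n+1)/2 = 36.)
Step 4: Test statistic W = min(W+, W-) = 3.
Step 5: Ties in |d|, so use the tie-corrected normal approximation.
        E[W] = n(n+1)/4 = 8*9/4 = 18.
        Tie groups: |d|=2 (t=2), |d|=4 (t=2), |d|=8 (t=2); sum(t^3 - t) = 18.
        Var[W] = n(n+1)(2n+1)/24 - sum(t^3-t)/48 = 1224/24 - 18/48 = 50.625.
        z = (W - E[W]) / sqrt(Var[W]) = (3 - 18) / 7.1151 = -2.1082.
        Two-sided p = 2*Phi(z) = 0.035015.
Step 6: alpha = 0.1. reject H0.

W+ = 3, W- = 33, W = min = 3, p = 0.035015, reject H0.


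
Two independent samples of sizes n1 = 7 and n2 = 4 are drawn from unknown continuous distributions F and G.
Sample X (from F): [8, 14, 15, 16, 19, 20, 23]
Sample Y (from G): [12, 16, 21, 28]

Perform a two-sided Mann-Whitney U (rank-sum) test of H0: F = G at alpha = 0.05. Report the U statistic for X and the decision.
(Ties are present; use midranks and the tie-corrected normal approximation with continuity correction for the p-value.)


Step 1: Combine and sort all 11 observations; assign midranks.
sorted (value, group): (8,X), (12,Y), (14,X), (15,X), (16,X), (16,Y), (19,X), (20,X), (21,Y), (23,X), (28,Y)
ranks: 8->1, 12->2, 14->3, 15->4, 16->5.5, 16->5.5, 19->7, 20->8, 21->9, 23->10, 28->11
Step 2: Rank sum for X: R1 = 1 + 3 + 4 + 5.5 + 7 + 8 + 10 = 38.5.
Step 3: U_X = R1 - n1(n1+1)/2 = 38.5 - 7*8/2 = 38.5 - 28 = 10.5.
       U_Y = n1*n2 - U_X = 28 - 10.5 = 17.5.
Step 4: Ties are present, so use the tie-corrected normal approximation (with continuity correction) for the p-value.
Step 5: p-value = 0.569872; compare to alpha = 0.05. fail to reject H0.

U_X = 10.5, p = 0.569872, fail to reject H0 at alpha = 0.05.


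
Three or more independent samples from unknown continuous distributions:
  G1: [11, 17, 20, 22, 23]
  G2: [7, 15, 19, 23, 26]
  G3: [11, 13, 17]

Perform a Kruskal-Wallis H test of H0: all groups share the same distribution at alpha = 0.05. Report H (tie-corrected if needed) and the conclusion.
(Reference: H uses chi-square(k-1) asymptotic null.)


Step 1: Combine all N = 13 observations and assign midranks.
sorted (value, group, rank): (7,G2,1), (11,G1,2.5), (11,G3,2.5), (13,G3,4), (15,G2,5), (17,G1,6.5), (17,G3,6.5), (19,G2,8), (20,G1,9), (22,G1,10), (23,G1,11.5), (23,G2,11.5), (26,G2,13)
Step 2: Sum ranks within each group.
R_1 = 39.5 (n_1 = 5)
R_2 = 38.5 (n_2 = 5)
R_3 = 13 (n_3 = 3)
Step 3: H = 12/(N(N+1)) * sum(R_i^2/n_i) - 3(N+1)
     = 12/(13*14) * (39.5^2/5 + 38.5^2/5 + 13^2/3) - 3*14
     = 0.065934 * 664.833 - 42
     = 1.835165.
Step 4: Ties present; correction factor C = 1 - 18/(13^3 - 13) = 0.991758. Corrected H = 1.835165 / 0.991758 = 1.850416.
Step 5: Under H0, H ~ chi^2(2); p-value = 0.396449.
Step 6: alpha = 0.05. fail to reject H0.

H = 1.8504, df = 2, p = 0.396449, fail to reject H0.


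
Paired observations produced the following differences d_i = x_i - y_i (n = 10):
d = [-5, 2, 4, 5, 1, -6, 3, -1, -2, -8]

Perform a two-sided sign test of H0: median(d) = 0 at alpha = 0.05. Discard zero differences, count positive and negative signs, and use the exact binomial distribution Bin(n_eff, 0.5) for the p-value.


Step 1: Discard zero differences. Original n = 10; n_eff = number of nonzero differences = 10.
Nonzero differences (with sign): -5, +2, +4, +5, +1, -6, +3, -1, -2, -8
Step 2: Count signs: positive = 5, negative = 5.
Step 3: Under H0: P(positive) = 0.5, so the number of positives S ~ Bin(10, 0.5).
Step 4: Two-sided exact p-value = sum of Bin(10,0.5) probabilities at or below the observed probability = 1.000000.
Step 5: alpha = 0.05. fail to reject H0.

n_eff = 10, pos = 5, neg = 5, p = 1.000000, fail to reject H0.


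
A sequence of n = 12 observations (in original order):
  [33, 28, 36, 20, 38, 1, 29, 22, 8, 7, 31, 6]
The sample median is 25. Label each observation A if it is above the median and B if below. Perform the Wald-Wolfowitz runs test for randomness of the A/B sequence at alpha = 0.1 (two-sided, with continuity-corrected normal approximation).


Step 1: Compute median = 25; label A = above, B = below.
Labels in order: AAABABABBBAB  (n_A = 6, n_B = 6)
Step 2: Count runs R = 8.
Step 3: Under H0 (random ordering), E[R] = 2*n_A*n_B/(n_A+n_B) + 1 = 2*6*6/12 + 1 = 7.0000.
        Var[R] = 2*n_A*n_B*(2*n_A*n_B - n_A - n_B) / ((n_A+n_B)^2 * (n_A+n_B-1)) = 4320/1584 = 2.7273.
        SD[R] = 1.6514.
Step 4: Continuity-corrected z = (R - 0.5 - E[R]) / SD[R] = (8 - 0.5 - 7.0000) / 1.6514 = 0.3028.
Step 5: Two-sided p-value via normal approximation = 2*(1 - Phi(|z|)) = 0.762069.
Step 6: alpha = 0.1. fail to reject H0.

R = 8, z = 0.3028, p = 0.762069, fail to reject H0.


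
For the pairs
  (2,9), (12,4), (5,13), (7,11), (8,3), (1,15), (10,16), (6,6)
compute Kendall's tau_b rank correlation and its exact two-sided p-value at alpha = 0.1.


Step 1: Enumerate the 28 unordered pairs (i,j) with i<j and classify each by sign(x_j-x_i) * sign(y_j-y_i).
  (1,2):dx=+10,dy=-5->D; (1,3):dx=+3,dy=+4->C; (1,4):dx=+5,dy=+2->C; (1,5):dx=+6,dy=-6->D
  (1,6):dx=-1,dy=+6->D; (1,7):dx=+8,dy=+7->C; (1,8):dx=+4,dy=-3->D; (2,3):dx=-7,dy=+9->D
  (2,4):dx=-5,dy=+7->D; (2,5):dx=-4,dy=-1->C; (2,6):dx=-11,dy=+11->D; (2,7):dx=-2,dy=+12->D
  (2,8):dx=-6,dy=+2->D; (3,4):dx=+2,dy=-2->D; (3,5):dx=+3,dy=-10->D; (3,6):dx=-4,dy=+2->D
  (3,7):dx=+5,dy=+3->C; (3,8):dx=+1,dy=-7->D; (4,5):dx=+1,dy=-8->D; (4,6):dx=-6,dy=+4->D
  (4,7):dx=+3,dy=+5->C; (4,8):dx=-1,dy=-5->C; (5,6):dx=-7,dy=+12->D; (5,7):dx=+2,dy=+13->C
  (5,8):dx=-2,dy=+3->D; (6,7):dx=+9,dy=+1->C; (6,8):dx=+5,dy=-9->D; (7,8):dx=-4,dy=-10->C
Step 2: C = 10, D = 18, total pairs = 28.
Step 3: tau = (C - D)/(n(n-1)/2) = (10 - 18)/28 = -0.285714.
Step 4: Exact two-sided p-value (enumerate n! = 40320 permutations of y under H0): p = 0.398760.
Step 5: alpha = 0.1. fail to reject H0.

tau_b = -0.2857 (C=10, D=18), p = 0.398760, fail to reject H0.


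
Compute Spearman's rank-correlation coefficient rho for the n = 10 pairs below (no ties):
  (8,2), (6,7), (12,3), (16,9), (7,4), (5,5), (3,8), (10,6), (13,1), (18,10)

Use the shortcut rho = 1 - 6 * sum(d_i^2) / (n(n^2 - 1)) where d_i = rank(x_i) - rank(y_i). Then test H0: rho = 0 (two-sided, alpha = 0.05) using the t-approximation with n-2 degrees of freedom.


Step 1: Rank x and y separately (midranks; no ties here).
rank(x): 8->5, 6->3, 12->7, 16->9, 7->4, 5->2, 3->1, 10->6, 13->8, 18->10
rank(y): 2->2, 7->7, 3->3, 9->9, 4->4, 5->5, 8->8, 6->6, 1->1, 10->10
Step 2: d_i = R_x(i) - R_y(i); compute d_i^2.
  (5-2)^2=9, (3-7)^2=16, (7-3)^2=16, (9-9)^2=0, (4-4)^2=0, (2-5)^2=9, (1-8)^2=49, (6-6)^2=0, (8-1)^2=49, (10-10)^2=0
sum(d^2) = 148.
Step 3: rho = 1 - 6*148 / (10*(10^2 - 1)) = 1 - 888/990 = 0.103030.
Step 4: Under H0, t = rho * sqrt((n-2)/(1-rho^2)) = 0.2930 ~ t(8).
Step 5: Two-sided p-value from the t-distribution with 8 df = 0.776998.
Step 6: alpha = 0.05. fail to reject H0.

rho = 0.1030, p = 0.776998, fail to reject H0 at alpha = 0.05.


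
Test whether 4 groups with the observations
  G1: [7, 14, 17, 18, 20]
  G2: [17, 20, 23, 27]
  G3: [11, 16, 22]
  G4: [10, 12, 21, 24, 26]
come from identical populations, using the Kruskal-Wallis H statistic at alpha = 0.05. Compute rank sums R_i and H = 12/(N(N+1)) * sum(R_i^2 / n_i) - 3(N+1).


Step 1: Combine all N = 17 observations and assign midranks.
sorted (value, group, rank): (7,G1,1), (10,G4,2), (11,G3,3), (12,G4,4), (14,G1,5), (16,G3,6), (17,G1,7.5), (17,G2,7.5), (18,G1,9), (20,G1,10.5), (20,G2,10.5), (21,G4,12), (22,G3,13), (23,G2,14), (24,G4,15), (26,G4,16), (27,G2,17)
Step 2: Sum ranks within each group.
R_1 = 33 (n_1 = 5)
R_2 = 49 (n_2 = 4)
R_3 = 22 (n_3 = 3)
R_4 = 49 (n_4 = 5)
Step 3: H = 12/(N(N+1)) * sum(R_i^2/n_i) - 3(N+1)
     = 12/(17*18) * (33^2/5 + 49^2/4 + 22^2/3 + 49^2/5) - 3*18
     = 0.039216 * 1459.58 - 54
     = 3.238562.
Step 4: Ties present; correction factor C = 1 - 12/(17^3 - 17) = 0.997549. Corrected H = 3.238562 / 0.997549 = 3.246519.
Step 5: Under H0, H ~ chi^2(3); p-value = 0.355156.
Step 6: alpha = 0.05. fail to reject H0.

H = 3.2465, df = 3, p = 0.355156, fail to reject H0.


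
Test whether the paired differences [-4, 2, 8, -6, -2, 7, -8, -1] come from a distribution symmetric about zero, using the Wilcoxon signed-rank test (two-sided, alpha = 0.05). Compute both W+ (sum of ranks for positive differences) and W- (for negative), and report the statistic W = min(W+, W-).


Step 1: Drop any zero differences (none here) and take |d_i|.
|d| = [4, 2, 8, 6, 2, 7, 8, 1]
Step 2: Midrank |d_i| (ties get averaged ranks).
ranks: |4|->4, |2|->2.5, |8|->7.5, |6|->5, |2|->2.5, |7|->6, |8|->7.5, |1|->1
Step 3: Attach original signs; sum ranks with positive sign and with negative sign.
W+ = 2.5 + 7.5 + 6 = 16
W- = 4 + 5 + 2.5 + 7.5 + 1 = 20
(Check: W+ + W- = 36 should equal n(n+1)/2 = 36.)
Step 4: Test statistic W = min(W+, W-) = 16.
Step 5: Ties in |d|, so use the tie-corrected normal approximation.
        E[W] = n(n+1)/4 = 8*9/4 = 18.
        Tie groups: |d|=2 (t=2), |d|=8 (t=2); sum(t^3 - t) = 12.
        Var[W] = n(n+1)(2n+1)/24 - sum(t^3-t)/48 = 1224/24 - 12/48 = 50.75.
        z = (W - E[W]) / sqrt(Var[W]) = (16 - 18) / 7.1239 = -0.2807.
        Two-sided p = 2*Phi(z) = 0.778906.
Step 6: alpha = 0.05. fail to reject H0.

W+ = 16, W- = 20, W = min = 16, p = 0.778906, fail to reject H0.


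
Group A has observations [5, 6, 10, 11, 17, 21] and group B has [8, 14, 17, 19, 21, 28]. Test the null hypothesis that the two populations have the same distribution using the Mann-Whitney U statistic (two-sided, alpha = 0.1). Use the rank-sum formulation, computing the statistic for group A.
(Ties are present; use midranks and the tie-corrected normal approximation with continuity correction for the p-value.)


Step 1: Combine and sort all 12 observations; assign midranks.
sorted (value, group): (5,X), (6,X), (8,Y), (10,X), (11,X), (14,Y), (17,X), (17,Y), (19,Y), (21,X), (21,Y), (28,Y)
ranks: 5->1, 6->2, 8->3, 10->4, 11->5, 14->6, 17->7.5, 17->7.5, 19->9, 21->10.5, 21->10.5, 28->12
Step 2: Rank sum for X: R1 = 1 + 2 + 4 + 5 + 7.5 + 10.5 = 30.
Step 3: U_X = R1 - n1(n1+1)/2 = 30 - 6*7/2 = 30 - 21 = 9.
       U_Y = n1*n2 - U_X = 36 - 9 = 27.
Step 4: Ties are present, so use the tie-corrected normal approximation (with continuity correction) for the p-value.
Step 5: p-value = 0.171979; compare to alpha = 0.1. fail to reject H0.

U_X = 9, p = 0.171979, fail to reject H0 at alpha = 0.1.


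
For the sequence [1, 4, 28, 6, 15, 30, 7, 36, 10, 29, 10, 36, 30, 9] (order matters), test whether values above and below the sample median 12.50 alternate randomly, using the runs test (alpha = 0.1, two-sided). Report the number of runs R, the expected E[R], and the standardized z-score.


Step 1: Compute median = 12.50; label A = above, B = below.
Labels in order: BBABAABABABAAB  (n_A = 7, n_B = 7)
Step 2: Count runs R = 11.
Step 3: Under H0 (random ordering), E[R] = 2*n_A*n_B/(n_A+n_B) + 1 = 2*7*7/14 + 1 = 8.0000.
        Var[R] = 2*n_A*n_B*(2*n_A*n_B - n_A - n_B) / ((n_A+n_B)^2 * (n_A+n_B-1)) = 8232/2548 = 3.2308.
        SD[R] = 1.7974.
Step 4: Continuity-corrected z = (R - 0.5 - E[R]) / SD[R] = (11 - 0.5 - 8.0000) / 1.7974 = 1.3909.
Step 5: Two-sided p-value via normal approximation = 2*(1 - Phi(|z|)) = 0.164264.
Step 6: alpha = 0.1. fail to reject H0.

R = 11, z = 1.3909, p = 0.164264, fail to reject H0.


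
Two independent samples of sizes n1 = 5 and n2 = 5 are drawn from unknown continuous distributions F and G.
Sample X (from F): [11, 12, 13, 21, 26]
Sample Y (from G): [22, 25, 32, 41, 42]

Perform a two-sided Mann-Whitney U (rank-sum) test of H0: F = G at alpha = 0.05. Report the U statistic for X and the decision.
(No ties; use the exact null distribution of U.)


Step 1: Combine and sort all 10 observations; assign midranks.
sorted (value, group): (11,X), (12,X), (13,X), (21,X), (22,Y), (25,Y), (26,X), (32,Y), (41,Y), (42,Y)
ranks: 11->1, 12->2, 13->3, 21->4, 22->5, 25->6, 26->7, 32->8, 41->9, 42->10
Step 2: Rank sum for X: R1 = 1 + 2 + 3 + 4 + 7 = 17.
Step 3: U_X = R1 - n1(n1+1)/2 = 17 - 5*6/2 = 17 - 15 = 2.
       U_Y = n1*n2 - U_X = 25 - 2 = 23.
Step 4: No ties, so the exact null distribution of U (based on enumerating the C(10,5) = 252 equally likely rank assignments) gives the two-sided p-value.
Step 5: p-value = 0.031746; compare to alpha = 0.05. reject H0.

U_X = 2, p = 0.031746, reject H0 at alpha = 0.05.


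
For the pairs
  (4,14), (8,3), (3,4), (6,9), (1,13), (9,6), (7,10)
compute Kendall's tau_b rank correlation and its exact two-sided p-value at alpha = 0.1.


Step 1: Enumerate the 21 unordered pairs (i,j) with i<j and classify each by sign(x_j-x_i) * sign(y_j-y_i).
  (1,2):dx=+4,dy=-11->D; (1,3):dx=-1,dy=-10->C; (1,4):dx=+2,dy=-5->D; (1,5):dx=-3,dy=-1->C
  (1,6):dx=+5,dy=-8->D; (1,7):dx=+3,dy=-4->D; (2,3):dx=-5,dy=+1->D; (2,4):dx=-2,dy=+6->D
  (2,5):dx=-7,dy=+10->D; (2,6):dx=+1,dy=+3->C; (2,7):dx=-1,dy=+7->D; (3,4):dx=+3,dy=+5->C
  (3,5):dx=-2,dy=+9->D; (3,6):dx=+6,dy=+2->C; (3,7):dx=+4,dy=+6->C; (4,5):dx=-5,dy=+4->D
  (4,6):dx=+3,dy=-3->D; (4,7):dx=+1,dy=+1->C; (5,6):dx=+8,dy=-7->D; (5,7):dx=+6,dy=-3->D
  (6,7):dx=-2,dy=+4->D
Step 2: C = 7, D = 14, total pairs = 21.
Step 3: tau = (C - D)/(n(n-1)/2) = (7 - 14)/21 = -0.333333.
Step 4: Exact two-sided p-value (enumerate n! = 5040 permutations of y under H0): p = 0.381349.
Step 5: alpha = 0.1. fail to reject H0.

tau_b = -0.3333 (C=7, D=14), p = 0.381349, fail to reject H0.


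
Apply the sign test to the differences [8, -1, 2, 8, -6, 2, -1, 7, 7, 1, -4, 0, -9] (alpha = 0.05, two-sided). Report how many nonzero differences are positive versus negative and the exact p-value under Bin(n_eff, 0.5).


Step 1: Discard zero differences. Original n = 13; n_eff = number of nonzero differences = 12.
Nonzero differences (with sign): +8, -1, +2, +8, -6, +2, -1, +7, +7, +1, -4, -9
Step 2: Count signs: positive = 7, negative = 5.
Step 3: Under H0: P(positive) = 0.5, so the number of positives S ~ Bin(12, 0.5).
Step 4: Two-sided exact p-value = sum of Bin(12,0.5) probabilities at or below the observed probability = 0.774414.
Step 5: alpha = 0.05. fail to reject H0.

n_eff = 12, pos = 7, neg = 5, p = 0.774414, fail to reject H0.


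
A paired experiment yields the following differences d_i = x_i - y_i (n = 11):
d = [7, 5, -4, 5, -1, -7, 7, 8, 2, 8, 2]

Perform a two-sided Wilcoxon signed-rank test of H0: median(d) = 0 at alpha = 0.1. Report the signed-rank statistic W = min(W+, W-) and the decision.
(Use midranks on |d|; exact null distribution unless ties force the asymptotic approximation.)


Step 1: Drop any zero differences (none here) and take |d_i|.
|d| = [7, 5, 4, 5, 1, 7, 7, 8, 2, 8, 2]
Step 2: Midrank |d_i| (ties get averaged ranks).
ranks: |7|->8, |5|->5.5, |4|->4, |5|->5.5, |1|->1, |7|->8, |7|->8, |8|->10.5, |2|->2.5, |8|->10.5, |2|->2.5
Step 3: Attach original signs; sum ranks with positive sign and with negative sign.
W+ = 8 + 5.5 + 5.5 + 8 + 10.5 + 2.5 + 10.5 + 2.5 = 53
W- = 4 + 1 + 8 = 13
(Check: W+ + W- = 66 should equal n(n+1)/2 = 66.)
Step 4: Test statistic W = min(W+, W-) = 13.
Step 5: Ties in |d|, so use the tie-corrected normal approximation.
        E[W] = n(n+1)/4 = 11*12/4 = 33.
        Tie groups: |d|=2 (t=2), |d|=5 (t=2), |d|=7 (t=3), |d|=8 (t=2); sum(t^3 - t) = 42.
        Var[W] = n(n+1)(2n+1)/24 - sum(t^3-t)/48 = 3036/24 - 42/48 = 125.625.
        z = (W - E[W]) / sqrt(Var[W]) = (13 - 33) / 11.2083 = -1.7844.
        Two-sided p = 2*Phi(z) = 0.074359.
Step 6: alpha = 0.1. reject H0.

W+ = 53, W- = 13, W = min = 13, p = 0.074359, reject H0.


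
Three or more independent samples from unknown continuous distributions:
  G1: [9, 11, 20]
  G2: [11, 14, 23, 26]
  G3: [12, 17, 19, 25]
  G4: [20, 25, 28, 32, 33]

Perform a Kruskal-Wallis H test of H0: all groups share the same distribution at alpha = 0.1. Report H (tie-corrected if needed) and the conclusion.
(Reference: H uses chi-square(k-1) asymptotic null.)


Step 1: Combine all N = 16 observations and assign midranks.
sorted (value, group, rank): (9,G1,1), (11,G1,2.5), (11,G2,2.5), (12,G3,4), (14,G2,5), (17,G3,6), (19,G3,7), (20,G1,8.5), (20,G4,8.5), (23,G2,10), (25,G3,11.5), (25,G4,11.5), (26,G2,13), (28,G4,14), (32,G4,15), (33,G4,16)
Step 2: Sum ranks within each group.
R_1 = 12 (n_1 = 3)
R_2 = 30.5 (n_2 = 4)
R_3 = 28.5 (n_3 = 4)
R_4 = 65 (n_4 = 5)
Step 3: H = 12/(N(N+1)) * sum(R_i^2/n_i) - 3(N+1)
     = 12/(16*17) * (12^2/3 + 30.5^2/4 + 28.5^2/4 + 65^2/5) - 3*17
     = 0.044118 * 1328.62 - 51
     = 7.615809.
Step 4: Ties present; correction factor C = 1 - 18/(16^3 - 16) = 0.995588. Corrected H = 7.615809 / 0.995588 = 7.649557.
Step 5: Under H0, H ~ chi^2(3); p-value = 0.053838.
Step 6: alpha = 0.1. reject H0.

H = 7.6496, df = 3, p = 0.053838, reject H0.


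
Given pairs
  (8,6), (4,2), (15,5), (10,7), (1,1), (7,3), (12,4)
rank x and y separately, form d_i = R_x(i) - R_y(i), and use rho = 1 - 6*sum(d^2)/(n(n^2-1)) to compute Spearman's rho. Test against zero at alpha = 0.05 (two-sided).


Step 1: Rank x and y separately (midranks; no ties here).
rank(x): 8->4, 4->2, 15->7, 10->5, 1->1, 7->3, 12->6
rank(y): 6->6, 2->2, 5->5, 7->7, 1->1, 3->3, 4->4
Step 2: d_i = R_x(i) - R_y(i); compute d_i^2.
  (4-6)^2=4, (2-2)^2=0, (7-5)^2=4, (5-7)^2=4, (1-1)^2=0, (3-3)^2=0, (6-4)^2=4
sum(d^2) = 16.
Step 3: rho = 1 - 6*16 / (7*(7^2 - 1)) = 1 - 96/336 = 0.714286.
Step 4: Under H0, t = rho * sqrt((n-2)/(1-rho^2)) = 2.2822 ~ t(5).
Step 5: Two-sided p-value from the t-distribution with 5 df = 0.071344.
Step 6: alpha = 0.05. fail to reject H0.

rho = 0.7143, p = 0.071344, fail to reject H0 at alpha = 0.05.


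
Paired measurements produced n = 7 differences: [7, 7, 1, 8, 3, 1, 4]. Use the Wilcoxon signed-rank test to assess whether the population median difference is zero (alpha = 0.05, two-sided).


Step 1: Drop any zero differences (none here) and take |d_i|.
|d| = [7, 7, 1, 8, 3, 1, 4]
Step 2: Midrank |d_i| (ties get averaged ranks).
ranks: |7|->5.5, |7|->5.5, |1|->1.5, |8|->7, |3|->3, |1|->1.5, |4|->4
Step 3: Attach original signs; sum ranks with positive sign and with negative sign.
W+ = 5.5 + 5.5 + 1.5 + 7 + 3 + 1.5 + 4 = 28
W- = 0 = 0
(Check: W+ + W- = 28 should equal n(n+1)/2 = 28.)
Step 4: Test statistic W = min(W+, W-) = 0.
Step 5: Ties in |d|, so use the tie-corrected normal approximation.
        E[W] = n(n+1)/4 = 7*8/4 = 14.
        Tie groups: |d|=1 (t=2), |d|=7 (t=2); sum(t^3 - t) = 12.
        Var[W] = n(n+1)(2n+1)/24 - sum(t^3-t)/48 = 840/24 - 12/48 = 34.75.
        z = (W - E[W]) / sqrt(Var[W]) = (0 - 14) / 5.8949 = -2.3749.
        Two-sided p = 2*Phi(z) = 0.017552.
Step 6: alpha = 0.05. reject H0.

W+ = 28, W- = 0, W = min = 0, p = 0.017552, reject H0.


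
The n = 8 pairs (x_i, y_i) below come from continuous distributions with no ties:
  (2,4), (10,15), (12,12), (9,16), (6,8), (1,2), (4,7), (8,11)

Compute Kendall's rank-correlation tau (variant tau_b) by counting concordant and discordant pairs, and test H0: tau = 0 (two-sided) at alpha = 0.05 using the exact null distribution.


Step 1: Enumerate the 28 unordered pairs (i,j) with i<j and classify each by sign(x_j-x_i) * sign(y_j-y_i).
  (1,2):dx=+8,dy=+11->C; (1,3):dx=+10,dy=+8->C; (1,4):dx=+7,dy=+12->C; (1,5):dx=+4,dy=+4->C
  (1,6):dx=-1,dy=-2->C; (1,7):dx=+2,dy=+3->C; (1,8):dx=+6,dy=+7->C; (2,3):dx=+2,dy=-3->D
  (2,4):dx=-1,dy=+1->D; (2,5):dx=-4,dy=-7->C; (2,6):dx=-9,dy=-13->C; (2,7):dx=-6,dy=-8->C
  (2,8):dx=-2,dy=-4->C; (3,4):dx=-3,dy=+4->D; (3,5):dx=-6,dy=-4->C; (3,6):dx=-11,dy=-10->C
  (3,7):dx=-8,dy=-5->C; (3,8):dx=-4,dy=-1->C; (4,5):dx=-3,dy=-8->C; (4,6):dx=-8,dy=-14->C
  (4,7):dx=-5,dy=-9->C; (4,8):dx=-1,dy=-5->C; (5,6):dx=-5,dy=-6->C; (5,7):dx=-2,dy=-1->C
  (5,8):dx=+2,dy=+3->C; (6,7):dx=+3,dy=+5->C; (6,8):dx=+7,dy=+9->C; (7,8):dx=+4,dy=+4->C
Step 2: C = 25, D = 3, total pairs = 28.
Step 3: tau = (C - D)/(n(n-1)/2) = (25 - 3)/28 = 0.785714.
Step 4: Exact two-sided p-value (enumerate n! = 40320 permutations of y under H0): p = 0.005506.
Step 5: alpha = 0.05. reject H0.

tau_b = 0.7857 (C=25, D=3), p = 0.005506, reject H0.


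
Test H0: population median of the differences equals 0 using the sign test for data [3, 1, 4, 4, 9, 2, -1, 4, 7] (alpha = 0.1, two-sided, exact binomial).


Step 1: Discard zero differences. Original n = 9; n_eff = number of nonzero differences = 9.
Nonzero differences (with sign): +3, +1, +4, +4, +9, +2, -1, +4, +7
Step 2: Count signs: positive = 8, negative = 1.
Step 3: Under H0: P(positive) = 0.5, so the number of positives S ~ Bin(9, 0.5).
Step 4: Two-sided exact p-value = sum of Bin(9,0.5) probabilities at or below the observed probability = 0.039062.
Step 5: alpha = 0.1. reject H0.

n_eff = 9, pos = 8, neg = 1, p = 0.039062, reject H0.


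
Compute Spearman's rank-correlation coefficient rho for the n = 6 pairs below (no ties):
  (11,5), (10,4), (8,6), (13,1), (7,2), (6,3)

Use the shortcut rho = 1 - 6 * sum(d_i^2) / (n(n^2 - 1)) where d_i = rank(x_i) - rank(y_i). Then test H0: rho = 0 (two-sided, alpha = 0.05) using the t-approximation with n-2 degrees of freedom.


Step 1: Rank x and y separately (midranks; no ties here).
rank(x): 11->5, 10->4, 8->3, 13->6, 7->2, 6->1
rank(y): 5->5, 4->4, 6->6, 1->1, 2->2, 3->3
Step 2: d_i = R_x(i) - R_y(i); compute d_i^2.
  (5-5)^2=0, (4-4)^2=0, (3-6)^2=9, (6-1)^2=25, (2-2)^2=0, (1-3)^2=4
sum(d^2) = 38.
Step 3: rho = 1 - 6*38 / (6*(6^2 - 1)) = 1 - 228/210 = -0.085714.
Step 4: Under H0, t = rho * sqrt((n-2)/(1-rho^2)) = -0.1721 ~ t(4).
Step 5: Two-sided p-value from the t-distribution with 4 df = 0.871743.
Step 6: alpha = 0.05. fail to reject H0.

rho = -0.0857, p = 0.871743, fail to reject H0 at alpha = 0.05.


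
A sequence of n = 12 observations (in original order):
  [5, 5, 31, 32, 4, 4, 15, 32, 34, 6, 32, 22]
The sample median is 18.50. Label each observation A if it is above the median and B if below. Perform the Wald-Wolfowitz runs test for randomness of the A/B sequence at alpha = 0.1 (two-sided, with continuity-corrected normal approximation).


Step 1: Compute median = 18.50; label A = above, B = below.
Labels in order: BBAABBBAABAA  (n_A = 6, n_B = 6)
Step 2: Count runs R = 6.
Step 3: Under H0 (random ordering), E[R] = 2*n_A*n_B/(n_A+n_B) + 1 = 2*6*6/12 + 1 = 7.0000.
        Var[R] = 2*n_A*n_B*(2*n_A*n_B - n_A - n_B) / ((n_A+n_B)^2 * (n_A+n_B-1)) = 4320/1584 = 2.7273.
        SD[R] = 1.6514.
Step 4: Continuity-corrected z = (R + 0.5 - E[R]) / SD[R] = (6 + 0.5 - 7.0000) / 1.6514 = -0.3028.
Step 5: Two-sided p-value via normal approximation = 2*(1 - Phi(|z|)) = 0.762069.
Step 6: alpha = 0.1. fail to reject H0.

R = 6, z = -0.3028, p = 0.762069, fail to reject H0.


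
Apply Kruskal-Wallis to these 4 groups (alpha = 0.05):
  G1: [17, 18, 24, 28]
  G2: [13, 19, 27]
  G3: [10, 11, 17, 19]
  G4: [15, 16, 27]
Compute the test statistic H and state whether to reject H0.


Step 1: Combine all N = 14 observations and assign midranks.
sorted (value, group, rank): (10,G3,1), (11,G3,2), (13,G2,3), (15,G4,4), (16,G4,5), (17,G1,6.5), (17,G3,6.5), (18,G1,8), (19,G2,9.5), (19,G3,9.5), (24,G1,11), (27,G2,12.5), (27,G4,12.5), (28,G1,14)
Step 2: Sum ranks within each group.
R_1 = 39.5 (n_1 = 4)
R_2 = 25 (n_2 = 3)
R_3 = 19 (n_3 = 4)
R_4 = 21.5 (n_4 = 3)
Step 3: H = 12/(N(N+1)) * sum(R_i^2/n_i) - 3(N+1)
     = 12/(14*15) * (39.5^2/4 + 25^2/3 + 19^2/4 + 21.5^2/3) - 3*15
     = 0.057143 * 842.729 - 45
     = 3.155952.
Step 4: Ties present; correction factor C = 1 - 18/(14^3 - 14) = 0.993407. Corrected H = 3.155952 / 0.993407 = 3.176899.
Step 5: Under H0, H ~ chi^2(3); p-value = 0.365147.
Step 6: alpha = 0.05. fail to reject H0.

H = 3.1769, df = 3, p = 0.365147, fail to reject H0.


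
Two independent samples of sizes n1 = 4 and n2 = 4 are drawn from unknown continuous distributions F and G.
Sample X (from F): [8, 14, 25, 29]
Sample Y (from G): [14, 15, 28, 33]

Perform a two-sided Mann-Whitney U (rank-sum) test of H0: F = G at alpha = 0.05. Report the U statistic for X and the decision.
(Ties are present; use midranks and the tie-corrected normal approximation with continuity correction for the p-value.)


Step 1: Combine and sort all 8 observations; assign midranks.
sorted (value, group): (8,X), (14,X), (14,Y), (15,Y), (25,X), (28,Y), (29,X), (33,Y)
ranks: 8->1, 14->2.5, 14->2.5, 15->4, 25->5, 28->6, 29->7, 33->8
Step 2: Rank sum for X: R1 = 1 + 2.5 + 5 + 7 = 15.5.
Step 3: U_X = R1 - n1(n1+1)/2 = 15.5 - 4*5/2 = 15.5 - 10 = 5.5.
       U_Y = n1*n2 - U_X = 16 - 5.5 = 10.5.
Step 4: Ties are present, so use the tie-corrected normal approximation (with continuity correction) for the p-value.
Step 5: p-value = 0.561363; compare to alpha = 0.05. fail to reject H0.

U_X = 5.5, p = 0.561363, fail to reject H0 at alpha = 0.05.


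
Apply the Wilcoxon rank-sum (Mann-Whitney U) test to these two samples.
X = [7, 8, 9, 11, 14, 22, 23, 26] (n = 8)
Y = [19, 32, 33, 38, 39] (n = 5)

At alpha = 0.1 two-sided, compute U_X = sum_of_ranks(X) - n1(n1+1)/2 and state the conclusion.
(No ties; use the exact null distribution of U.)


Step 1: Combine and sort all 13 observations; assign midranks.
sorted (value, group): (7,X), (8,X), (9,X), (11,X), (14,X), (19,Y), (22,X), (23,X), (26,X), (32,Y), (33,Y), (38,Y), (39,Y)
ranks: 7->1, 8->2, 9->3, 11->4, 14->5, 19->6, 22->7, 23->8, 26->9, 32->10, 33->11, 38->12, 39->13
Step 2: Rank sum for X: R1 = 1 + 2 + 3 + 4 + 5 + 7 + 8 + 9 = 39.
Step 3: U_X = R1 - n1(n1+1)/2 = 39 - 8*9/2 = 39 - 36 = 3.
       U_Y = n1*n2 - U_X = 40 - 3 = 37.
Step 4: No ties, so the exact null distribution of U (based on enumerating the C(13,8) = 1287 equally likely rank assignments) gives the two-sided p-value.
Step 5: p-value = 0.010878; compare to alpha = 0.1. reject H0.

U_X = 3, p = 0.010878, reject H0 at alpha = 0.1.


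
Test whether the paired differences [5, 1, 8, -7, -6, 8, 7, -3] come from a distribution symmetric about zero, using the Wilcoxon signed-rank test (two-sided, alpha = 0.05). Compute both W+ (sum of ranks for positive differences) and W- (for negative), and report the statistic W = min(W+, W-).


Step 1: Drop any zero differences (none here) and take |d_i|.
|d| = [5, 1, 8, 7, 6, 8, 7, 3]
Step 2: Midrank |d_i| (ties get averaged ranks).
ranks: |5|->3, |1|->1, |8|->7.5, |7|->5.5, |6|->4, |8|->7.5, |7|->5.5, |3|->2
Step 3: Attach original signs; sum ranks with positive sign and with negative sign.
W+ = 3 + 1 + 7.5 + 7.5 + 5.5 = 24.5
W- = 5.5 + 4 + 2 = 11.5
(Check: W+ + W- = 36 should equal n(n+1)/2 = 36.)
Step 4: Test statistic W = min(W+, W-) = 11.5.
Step 5: Ties in |d|, so use the tie-corrected normal approximation.
        E[W] = n(n+1)/4 = 8*9/4 = 18.
        Tie groups: |d|=7 (t=2), |d|=8 (t=2); sum(t^3 - t) = 12.
        Var[W] = n(n+1)(2n+1)/24 - sum(t^3-t)/48 = 1224/24 - 12/48 = 50.75.
        z = (W - E[W]) / sqrt(Var[W]) = (11.5 - 18) / 7.1239 = -0.9124.
        Two-sided p = 2*Phi(z) = 0.361547.
Step 6: alpha = 0.05. fail to reject H0.

W+ = 24.5, W- = 11.5, W = min = 11.5, p = 0.361547, fail to reject H0.


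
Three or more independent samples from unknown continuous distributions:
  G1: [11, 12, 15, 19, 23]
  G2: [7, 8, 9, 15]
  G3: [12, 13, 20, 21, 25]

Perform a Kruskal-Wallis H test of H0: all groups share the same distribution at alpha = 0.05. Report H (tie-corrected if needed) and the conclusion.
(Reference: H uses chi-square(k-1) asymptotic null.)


Step 1: Combine all N = 14 observations and assign midranks.
sorted (value, group, rank): (7,G2,1), (8,G2,2), (9,G2,3), (11,G1,4), (12,G1,5.5), (12,G3,5.5), (13,G3,7), (15,G1,8.5), (15,G2,8.5), (19,G1,10), (20,G3,11), (21,G3,12), (23,G1,13), (25,G3,14)
Step 2: Sum ranks within each group.
R_1 = 41 (n_1 = 5)
R_2 = 14.5 (n_2 = 4)
R_3 = 49.5 (n_3 = 5)
Step 3: H = 12/(N(N+1)) * sum(R_i^2/n_i) - 3(N+1)
     = 12/(14*15) * (41^2/5 + 14.5^2/4 + 49.5^2/5) - 3*15
     = 0.057143 * 878.812 - 45
     = 5.217857.
Step 4: Ties present; correction factor C = 1 - 12/(14^3 - 14) = 0.995604. Corrected H = 5.217857 / 0.995604 = 5.240894.
Step 5: Under H0, H ~ chi^2(2); p-value = 0.072770.
Step 6: alpha = 0.05. fail to reject H0.

H = 5.2409, df = 2, p = 0.072770, fail to reject H0.


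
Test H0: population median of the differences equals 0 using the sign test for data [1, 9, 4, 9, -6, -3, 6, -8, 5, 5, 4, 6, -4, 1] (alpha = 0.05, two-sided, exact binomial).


Step 1: Discard zero differences. Original n = 14; n_eff = number of nonzero differences = 14.
Nonzero differences (with sign): +1, +9, +4, +9, -6, -3, +6, -8, +5, +5, +4, +6, -4, +1
Step 2: Count signs: positive = 10, negative = 4.
Step 3: Under H0: P(positive) = 0.5, so the number of positives S ~ Bin(14, 0.5).
Step 4: Two-sided exact p-value = sum of Bin(14,0.5) probabilities at or below the observed probability = 0.179565.
Step 5: alpha = 0.05. fail to reject H0.

n_eff = 14, pos = 10, neg = 4, p = 0.179565, fail to reject H0.
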